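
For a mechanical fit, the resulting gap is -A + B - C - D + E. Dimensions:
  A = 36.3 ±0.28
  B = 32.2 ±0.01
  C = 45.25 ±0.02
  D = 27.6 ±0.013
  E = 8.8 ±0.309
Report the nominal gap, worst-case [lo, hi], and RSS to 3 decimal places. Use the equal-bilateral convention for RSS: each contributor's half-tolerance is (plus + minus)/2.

Stack each dimension's contribution:
  -A: nom -36.300 → Σnom=-36.300; wc +0.280/-0.280 → slack +0.280/-0.280; half-tol=0.280, Σhalf²=0.078400
  +B: nom +32.200 → Σnom=-4.100; wc +0.010/-0.010 → slack +0.290/-0.290; half-tol=0.010, Σhalf²=0.078500
  -C: nom -45.250 → Σnom=-49.350; wc +0.020/-0.020 → slack +0.310/-0.310; half-tol=0.020, Σhalf²=0.078900
  -D: nom -27.600 → Σnom=-76.950; wc +0.013/-0.013 → slack +0.323/-0.323; half-tol=0.013, Σhalf²=0.079069
  +E: nom +8.800 → Σnom=-68.150; wc +0.309/-0.309 → slack +0.632/-0.632; half-tol=0.309, Σhalf²=0.174550
Nominal = -68.150. Worst-case = [-68.150 - 0.632, -68.150 + 0.632] = [-68.782, -67.518]. RSS = √0.174550 = 0.418.

nominal=-68.150 wc=[-68.782,-67.518] rss=0.418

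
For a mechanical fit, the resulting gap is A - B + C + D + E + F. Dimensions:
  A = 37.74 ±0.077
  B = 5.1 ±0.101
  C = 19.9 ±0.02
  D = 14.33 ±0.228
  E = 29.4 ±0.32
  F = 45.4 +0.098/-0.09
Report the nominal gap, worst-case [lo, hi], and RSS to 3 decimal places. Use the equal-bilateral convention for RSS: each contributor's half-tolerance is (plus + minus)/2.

Stack each dimension's contribution:
  +A: nom +37.740 → Σnom=37.740; wc +0.077/-0.077 → slack +0.077/-0.077; half-tol=0.077, Σhalf²=0.005929
  -B: nom -5.100 → Σnom=32.640; wc +0.101/-0.101 → slack +0.178/-0.178; half-tol=0.101, Σhalf²=0.016130
  +C: nom +19.900 → Σnom=52.540; wc +0.020/-0.020 → slack +0.198/-0.198; half-tol=0.020, Σhalf²=0.016530
  +D: nom +14.330 → Σnom=66.870; wc +0.228/-0.228 → slack +0.426/-0.426; half-tol=0.228, Σhalf²=0.068514
  +E: nom +29.400 → Σnom=96.270; wc +0.320/-0.320 → slack +0.746/-0.746; half-tol=0.320, Σhalf²=0.170914
  +F: nom +45.400 → Σnom=141.670; wc +0.098/-0.090 → slack +0.844/-0.836; half-tol=0.094, Σhalf²=0.179750
Nominal = 141.670. Worst-case = [141.670 - 0.836, 141.670 + 0.844] = [140.834, 142.514]. RSS = √0.179750 = 0.424.

nominal=141.670 wc=[140.834,142.514] rss=0.424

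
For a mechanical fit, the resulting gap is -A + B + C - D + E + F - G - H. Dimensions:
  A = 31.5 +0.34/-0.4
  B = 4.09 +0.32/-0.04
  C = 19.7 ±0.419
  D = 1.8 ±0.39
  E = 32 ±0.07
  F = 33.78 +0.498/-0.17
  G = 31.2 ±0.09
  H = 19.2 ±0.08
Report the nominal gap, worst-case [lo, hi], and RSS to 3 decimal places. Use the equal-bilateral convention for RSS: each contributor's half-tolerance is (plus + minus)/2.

nominal=5.870 wc=[4.271,8.137] rss=0.792

Stack each dimension's contribution:
  -A: nom -31.500 → Σnom=-31.500; wc +0.400/-0.340 → slack +0.400/-0.340; half-tol=0.370, Σhalf²=0.136900
  +B: nom +4.090 → Σnom=-27.410; wc +0.320/-0.040 → slack +0.720/-0.380; half-tol=0.180, Σhalf²=0.169300
  +C: nom +19.700 → Σnom=-7.710; wc +0.419/-0.419 → slack +1.139/-0.799; half-tol=0.419, Σhalf²=0.344861
  -D: nom -1.800 → Σnom=-9.510; wc +0.390/-0.390 → slack +1.529/-1.189; half-tol=0.390, Σhalf²=0.496961
  +E: nom +32.000 → Σnom=22.490; wc +0.070/-0.070 → slack +1.599/-1.259; half-tol=0.070, Σhalf²=0.501861
  +F: nom +33.780 → Σnom=56.270; wc +0.498/-0.170 → slack +2.097/-1.429; half-tol=0.334, Σhalf²=0.613417
  -G: nom -31.200 → Σnom=25.070; wc +0.090/-0.090 → slack +2.187/-1.519; half-tol=0.090, Σhalf²=0.621517
  -H: nom -19.200 → Σnom=5.870; wc +0.080/-0.080 → slack +2.267/-1.599; half-tol=0.080, Σhalf²=0.627917
Nominal = 5.870. Worst-case = [5.870 - 1.599, 5.870 + 2.267] = [4.271, 8.137]. RSS = √0.627917 = 0.792.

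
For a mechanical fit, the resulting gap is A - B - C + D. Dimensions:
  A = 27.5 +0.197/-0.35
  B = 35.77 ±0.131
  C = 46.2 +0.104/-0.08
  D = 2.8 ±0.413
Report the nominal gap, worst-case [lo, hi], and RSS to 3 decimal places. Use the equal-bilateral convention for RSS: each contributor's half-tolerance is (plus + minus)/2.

nominal=-51.670 wc=[-52.668,-50.849] rss=0.521

Stack each dimension's contribution:
  +A: nom +27.500 → Σnom=27.500; wc +0.197/-0.350 → slack +0.197/-0.350; half-tol=0.273, Σhalf²=0.074802
  -B: nom -35.770 → Σnom=-8.270; wc +0.131/-0.131 → slack +0.328/-0.481; half-tol=0.131, Σhalf²=0.091963
  -C: nom -46.200 → Σnom=-54.470; wc +0.080/-0.104 → slack +0.408/-0.585; half-tol=0.092, Σhalf²=0.100427
  +D: nom +2.800 → Σnom=-51.670; wc +0.413/-0.413 → slack +0.821/-0.998; half-tol=0.413, Σhalf²=0.270996
Nominal = -51.670. Worst-case = [-51.670 - 0.998, -51.670 + 0.821] = [-52.668, -50.849]. RSS = √0.270996 = 0.521.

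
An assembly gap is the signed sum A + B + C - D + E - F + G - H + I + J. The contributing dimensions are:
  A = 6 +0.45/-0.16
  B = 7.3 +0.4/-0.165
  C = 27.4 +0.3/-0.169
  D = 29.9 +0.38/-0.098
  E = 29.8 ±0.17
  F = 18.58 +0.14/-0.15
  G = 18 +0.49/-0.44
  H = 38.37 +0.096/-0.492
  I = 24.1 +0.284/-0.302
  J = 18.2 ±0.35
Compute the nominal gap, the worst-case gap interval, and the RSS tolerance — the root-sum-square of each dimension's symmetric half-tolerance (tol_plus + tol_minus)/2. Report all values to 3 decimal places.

Stack each dimension's contribution:
  +A: nom +6.000 → Σnom=6.000; wc +0.450/-0.160 → slack +0.450/-0.160; half-tol=0.305, Σhalf²=0.093025
  +B: nom +7.300 → Σnom=13.300; wc +0.400/-0.165 → slack +0.850/-0.325; half-tol=0.283, Σhalf²=0.172831
  +C: nom +27.400 → Σnom=40.700; wc +0.300/-0.169 → slack +1.150/-0.494; half-tol=0.234, Σhalf²=0.227822
  -D: nom -29.900 → Σnom=10.800; wc +0.098/-0.380 → slack +1.248/-0.874; half-tol=0.239, Σhalf²=0.284942
  +E: nom +29.800 → Σnom=40.600; wc +0.170/-0.170 → slack +1.418/-1.044; half-tol=0.170, Σhalf²=0.313842
  -F: nom -18.580 → Σnom=22.020; wc +0.150/-0.140 → slack +1.568/-1.184; half-tol=0.145, Σhalf²=0.334867
  +G: nom +18.000 → Σnom=40.020; wc +0.490/-0.440 → slack +2.058/-1.624; half-tol=0.465, Σhalf²=0.551092
  -H: nom -38.370 → Σnom=1.650; wc +0.492/-0.096 → slack +2.550/-1.720; half-tol=0.294, Σhalf²=0.637528
  +I: nom +24.100 → Σnom=25.750; wc +0.284/-0.302 → slack +2.834/-2.022; half-tol=0.293, Σhalf²=0.723377
  +J: nom +18.200 → Σnom=43.950; wc +0.350/-0.350 → slack +3.184/-2.372; half-tol=0.350, Σhalf²=0.845877
Nominal = 43.950. Worst-case = [43.950 - 2.372, 43.950 + 3.184] = [41.578, 47.134]. RSS = √0.845877 = 0.920.

nominal=43.950 wc=[41.578,47.134] rss=0.920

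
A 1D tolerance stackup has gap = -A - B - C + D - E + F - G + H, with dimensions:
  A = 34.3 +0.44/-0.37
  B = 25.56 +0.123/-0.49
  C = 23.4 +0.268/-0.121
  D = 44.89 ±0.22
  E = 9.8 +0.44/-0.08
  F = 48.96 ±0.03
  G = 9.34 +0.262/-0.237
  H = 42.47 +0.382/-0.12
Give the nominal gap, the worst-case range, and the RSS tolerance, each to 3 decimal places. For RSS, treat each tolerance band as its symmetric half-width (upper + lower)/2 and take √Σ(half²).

Stack each dimension's contribution:
  -A: nom -34.300 → Σnom=-34.300; wc +0.370/-0.440 → slack +0.370/-0.440; half-tol=0.405, Σhalf²=0.164025
  -B: nom -25.560 → Σnom=-59.860; wc +0.490/-0.123 → slack +0.860/-0.563; half-tol=0.306, Σhalf²=0.257967
  -C: nom -23.400 → Σnom=-83.260; wc +0.121/-0.268 → slack +0.981/-0.831; half-tol=0.195, Σhalf²=0.295798
  +D: nom +44.890 → Σnom=-38.370; wc +0.220/-0.220 → slack +1.201/-1.051; half-tol=0.220, Σhalf²=0.344198
  -E: nom -9.800 → Σnom=-48.170; wc +0.080/-0.440 → slack +1.281/-1.491; half-tol=0.260, Σhalf²=0.411798
  +F: nom +48.960 → Σnom=0.790; wc +0.030/-0.030 → slack +1.311/-1.521; half-tol=0.030, Σhalf²=0.412698
  -G: nom -9.340 → Σnom=-8.550; wc +0.237/-0.262 → slack +1.548/-1.783; half-tol=0.249, Σhalf²=0.474948
  +H: nom +42.470 → Σnom=33.920; wc +0.382/-0.120 → slack +1.930/-1.903; half-tol=0.251, Σhalf²=0.537949
Nominal = 33.920. Worst-case = [33.920 - 1.903, 33.920 + 1.930] = [32.017, 35.850]. RSS = √0.537949 = 0.733.

nominal=33.920 wc=[32.017,35.850] rss=0.733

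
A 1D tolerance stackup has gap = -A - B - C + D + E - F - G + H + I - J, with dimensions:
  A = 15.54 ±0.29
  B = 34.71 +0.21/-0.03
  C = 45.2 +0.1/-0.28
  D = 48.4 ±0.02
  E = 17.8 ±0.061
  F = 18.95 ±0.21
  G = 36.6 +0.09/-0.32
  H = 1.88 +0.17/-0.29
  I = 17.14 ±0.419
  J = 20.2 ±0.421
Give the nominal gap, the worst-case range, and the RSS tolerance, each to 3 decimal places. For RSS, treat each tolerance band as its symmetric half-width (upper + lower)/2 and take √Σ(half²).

Stack each dimension's contribution:
  -A: nom -15.540 → Σnom=-15.540; wc +0.290/-0.290 → slack +0.290/-0.290; half-tol=0.290, Σhalf²=0.084100
  -B: nom -34.710 → Σnom=-50.250; wc +0.030/-0.210 → slack +0.320/-0.500; half-tol=0.120, Σhalf²=0.098500
  -C: nom -45.200 → Σnom=-95.450; wc +0.280/-0.100 → slack +0.600/-0.600; half-tol=0.190, Σhalf²=0.134600
  +D: nom +48.400 → Σnom=-47.050; wc +0.020/-0.020 → slack +0.620/-0.620; half-tol=0.020, Σhalf²=0.135000
  +E: nom +17.800 → Σnom=-29.250; wc +0.061/-0.061 → slack +0.681/-0.681; half-tol=0.061, Σhalf²=0.138721
  -F: nom -18.950 → Σnom=-48.200; wc +0.210/-0.210 → slack +0.891/-0.891; half-tol=0.210, Σhalf²=0.182821
  -G: nom -36.600 → Σnom=-84.800; wc +0.320/-0.090 → slack +1.211/-0.981; half-tol=0.205, Σhalf²=0.224846
  +H: nom +1.880 → Σnom=-82.920; wc +0.170/-0.290 → slack +1.381/-1.271; half-tol=0.230, Σhalf²=0.277746
  +I: nom +17.140 → Σnom=-65.780; wc +0.419/-0.419 → slack +1.800/-1.690; half-tol=0.419, Σhalf²=0.453307
  -J: nom -20.200 → Σnom=-85.980; wc +0.421/-0.421 → slack +2.221/-2.111; half-tol=0.421, Σhalf²=0.630548
Nominal = -85.980. Worst-case = [-85.980 - 2.111, -85.980 + 2.221] = [-88.091, -83.759]. RSS = √0.630548 = 0.794.

nominal=-85.980 wc=[-88.091,-83.759] rss=0.794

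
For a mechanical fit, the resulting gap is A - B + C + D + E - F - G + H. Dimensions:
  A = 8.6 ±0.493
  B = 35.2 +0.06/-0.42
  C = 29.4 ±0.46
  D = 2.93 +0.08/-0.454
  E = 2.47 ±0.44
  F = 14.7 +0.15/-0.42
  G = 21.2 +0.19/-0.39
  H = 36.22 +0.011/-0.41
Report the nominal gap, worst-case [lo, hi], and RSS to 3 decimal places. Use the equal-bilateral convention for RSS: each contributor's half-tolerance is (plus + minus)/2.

nominal=8.520 wc=[5.863,11.234] rss=0.993

Stack each dimension's contribution:
  +A: nom +8.600 → Σnom=8.600; wc +0.493/-0.493 → slack +0.493/-0.493; half-tol=0.493, Σhalf²=0.243049
  -B: nom -35.200 → Σnom=-26.600; wc +0.420/-0.060 → slack +0.913/-0.553; half-tol=0.240, Σhalf²=0.300649
  +C: nom +29.400 → Σnom=2.800; wc +0.460/-0.460 → slack +1.373/-1.013; half-tol=0.460, Σhalf²=0.512249
  +D: nom +2.930 → Σnom=5.730; wc +0.080/-0.454 → slack +1.453/-1.467; half-tol=0.267, Σhalf²=0.583538
  +E: nom +2.470 → Σnom=8.200; wc +0.440/-0.440 → slack +1.893/-1.907; half-tol=0.440, Σhalf²=0.777138
  -F: nom -14.700 → Σnom=-6.500; wc +0.420/-0.150 → slack +2.313/-2.057; half-tol=0.285, Σhalf²=0.858363
  -G: nom -21.200 → Σnom=-27.700; wc +0.390/-0.190 → slack +2.703/-2.247; half-tol=0.290, Σhalf²=0.942463
  +H: nom +36.220 → Σnom=8.520; wc +0.011/-0.410 → slack +2.714/-2.657; half-tol=0.210, Σhalf²=0.986773
Nominal = 8.520. Worst-case = [8.520 - 2.657, 8.520 + 2.714] = [5.863, 11.234]. RSS = √0.986773 = 0.993.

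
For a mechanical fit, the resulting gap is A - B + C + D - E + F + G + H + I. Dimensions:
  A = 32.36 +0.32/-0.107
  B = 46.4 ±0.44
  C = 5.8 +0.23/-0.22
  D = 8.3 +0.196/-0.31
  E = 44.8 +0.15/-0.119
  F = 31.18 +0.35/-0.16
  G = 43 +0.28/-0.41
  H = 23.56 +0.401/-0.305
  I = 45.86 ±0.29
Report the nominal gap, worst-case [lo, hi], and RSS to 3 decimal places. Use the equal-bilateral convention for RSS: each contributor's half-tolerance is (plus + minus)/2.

nominal=98.860 wc=[96.468,101.486] rss=0.874

Stack each dimension's contribution:
  +A: nom +32.360 → Σnom=32.360; wc +0.320/-0.107 → slack +0.320/-0.107; half-tol=0.213, Σhalf²=0.045582
  -B: nom -46.400 → Σnom=-14.040; wc +0.440/-0.440 → slack +0.760/-0.547; half-tol=0.440, Σhalf²=0.239182
  +C: nom +5.800 → Σnom=-8.240; wc +0.230/-0.220 → slack +0.990/-0.767; half-tol=0.225, Σhalf²=0.289807
  +D: nom +8.300 → Σnom=0.060; wc +0.196/-0.310 → slack +1.186/-1.077; half-tol=0.253, Σhalf²=0.353816
  -E: nom -44.800 → Σnom=-44.740; wc +0.119/-0.150 → slack +1.305/-1.227; half-tol=0.135, Σhalf²=0.371906
  +F: nom +31.180 → Σnom=-13.560; wc +0.350/-0.160 → slack +1.655/-1.387; half-tol=0.255, Σhalf²=0.436931
  +G: nom +43.000 → Σnom=29.440; wc +0.280/-0.410 → slack +1.935/-1.797; half-tol=0.345, Σhalf²=0.555956
  +H: nom +23.560 → Σnom=53.000; wc +0.401/-0.305 → slack +2.336/-2.102; half-tol=0.353, Σhalf²=0.680565
  +I: nom +45.860 → Σnom=98.860; wc +0.290/-0.290 → slack +2.626/-2.392; half-tol=0.290, Σhalf²=0.764665
Nominal = 98.860. Worst-case = [98.860 - 2.392, 98.860 + 2.626] = [96.468, 101.486]. RSS = √0.764665 = 0.874.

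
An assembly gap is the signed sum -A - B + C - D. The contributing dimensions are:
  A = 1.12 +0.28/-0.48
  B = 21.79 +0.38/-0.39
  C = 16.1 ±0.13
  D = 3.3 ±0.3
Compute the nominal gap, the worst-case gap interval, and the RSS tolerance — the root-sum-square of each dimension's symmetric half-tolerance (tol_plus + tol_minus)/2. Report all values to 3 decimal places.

nominal=-10.110 wc=[-11.200,-8.810] rss=0.632

Stack each dimension's contribution:
  -A: nom -1.120 → Σnom=-1.120; wc +0.480/-0.280 → slack +0.480/-0.280; half-tol=0.380, Σhalf²=0.144400
  -B: nom -21.790 → Σnom=-22.910; wc +0.390/-0.380 → slack +0.870/-0.660; half-tol=0.385, Σhalf²=0.292625
  +C: nom +16.100 → Σnom=-6.810; wc +0.130/-0.130 → slack +1.000/-0.790; half-tol=0.130, Σhalf²=0.309525
  -D: nom -3.300 → Σnom=-10.110; wc +0.300/-0.300 → slack +1.300/-1.090; half-tol=0.300, Σhalf²=0.399525
Nominal = -10.110. Worst-case = [-10.110 - 1.090, -10.110 + 1.300] = [-11.200, -8.810]. RSS = √0.399525 = 0.632.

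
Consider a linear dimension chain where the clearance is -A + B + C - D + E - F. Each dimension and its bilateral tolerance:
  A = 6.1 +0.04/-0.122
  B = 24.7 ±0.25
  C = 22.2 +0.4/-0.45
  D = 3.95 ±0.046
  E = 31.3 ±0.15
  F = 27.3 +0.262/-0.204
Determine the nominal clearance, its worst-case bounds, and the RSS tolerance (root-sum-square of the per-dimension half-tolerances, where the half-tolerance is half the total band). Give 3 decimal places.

nominal=40.850 wc=[39.652,42.022] rss=0.573

Stack each dimension's contribution:
  -A: nom -6.100 → Σnom=-6.100; wc +0.122/-0.040 → slack +0.122/-0.040; half-tol=0.081, Σhalf²=0.006561
  +B: nom +24.700 → Σnom=18.600; wc +0.250/-0.250 → slack +0.372/-0.290; half-tol=0.250, Σhalf²=0.069061
  +C: nom +22.200 → Σnom=40.800; wc +0.400/-0.450 → slack +0.772/-0.740; half-tol=0.425, Σhalf²=0.249686
  -D: nom -3.950 → Σnom=36.850; wc +0.046/-0.046 → slack +0.818/-0.786; half-tol=0.046, Σhalf²=0.251802
  +E: nom +31.300 → Σnom=68.150; wc +0.150/-0.150 → slack +0.968/-0.936; half-tol=0.150, Σhalf²=0.274302
  -F: nom -27.300 → Σnom=40.850; wc +0.204/-0.262 → slack +1.172/-1.198; half-tol=0.233, Σhalf²=0.328591
Nominal = 40.850. Worst-case = [40.850 - 1.198, 40.850 + 1.172] = [39.652, 42.022]. RSS = √0.328591 = 0.573.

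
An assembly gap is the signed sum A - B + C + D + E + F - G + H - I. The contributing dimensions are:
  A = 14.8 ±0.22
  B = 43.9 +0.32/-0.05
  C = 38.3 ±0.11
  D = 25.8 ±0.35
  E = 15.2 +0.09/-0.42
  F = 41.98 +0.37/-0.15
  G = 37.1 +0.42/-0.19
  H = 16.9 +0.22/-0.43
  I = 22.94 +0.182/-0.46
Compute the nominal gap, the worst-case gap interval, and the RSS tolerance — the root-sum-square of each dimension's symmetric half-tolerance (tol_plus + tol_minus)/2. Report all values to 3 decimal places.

Stack each dimension's contribution:
  +A: nom +14.800 → Σnom=14.800; wc +0.220/-0.220 → slack +0.220/-0.220; half-tol=0.220, Σhalf²=0.048400
  -B: nom -43.900 → Σnom=-29.100; wc +0.050/-0.320 → slack +0.270/-0.540; half-tol=0.185, Σhalf²=0.082625
  +C: nom +38.300 → Σnom=9.200; wc +0.110/-0.110 → slack +0.380/-0.650; half-tol=0.110, Σhalf²=0.094725
  +D: nom +25.800 → Σnom=35.000; wc +0.350/-0.350 → slack +0.730/-1.000; half-tol=0.350, Σhalf²=0.217225
  +E: nom +15.200 → Σnom=50.200; wc +0.090/-0.420 → slack +0.820/-1.420; half-tol=0.255, Σhalf²=0.282250
  +F: nom +41.980 → Σnom=92.180; wc +0.370/-0.150 → slack +1.190/-1.570; half-tol=0.260, Σhalf²=0.349850
  -G: nom -37.100 → Σnom=55.080; wc +0.190/-0.420 → slack +1.380/-1.990; half-tol=0.305, Σhalf²=0.442875
  +H: nom +16.900 → Σnom=71.980; wc +0.220/-0.430 → slack +1.600/-2.420; half-tol=0.325, Σhalf²=0.548500
  -I: nom -22.940 → Σnom=49.040; wc +0.460/-0.182 → slack +2.060/-2.602; half-tol=0.321, Σhalf²=0.651541
Nominal = 49.040. Worst-case = [49.040 - 2.602, 49.040 + 2.060] = [46.438, 51.100]. RSS = √0.651541 = 0.807.

nominal=49.040 wc=[46.438,51.100] rss=0.807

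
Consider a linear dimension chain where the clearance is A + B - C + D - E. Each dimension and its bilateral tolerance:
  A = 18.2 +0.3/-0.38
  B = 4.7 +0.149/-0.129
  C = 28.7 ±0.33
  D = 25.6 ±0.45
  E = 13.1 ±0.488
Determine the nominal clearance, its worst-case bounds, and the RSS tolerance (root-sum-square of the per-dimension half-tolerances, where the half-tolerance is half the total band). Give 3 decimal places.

Stack each dimension's contribution:
  +A: nom +18.200 → Σnom=18.200; wc +0.300/-0.380 → slack +0.300/-0.380; half-tol=0.340, Σhalf²=0.115600
  +B: nom +4.700 → Σnom=22.900; wc +0.149/-0.129 → slack +0.449/-0.509; half-tol=0.139, Σhalf²=0.134921
  -C: nom -28.700 → Σnom=-5.800; wc +0.330/-0.330 → slack +0.779/-0.839; half-tol=0.330, Σhalf²=0.243821
  +D: nom +25.600 → Σnom=19.800; wc +0.450/-0.450 → slack +1.229/-1.289; half-tol=0.450, Σhalf²=0.446321
  -E: nom -13.100 → Σnom=6.700; wc +0.488/-0.488 → slack +1.717/-1.777; half-tol=0.488, Σhalf²=0.684465
Nominal = 6.700. Worst-case = [6.700 - 1.777, 6.700 + 1.717] = [4.923, 8.417]. RSS = √0.684465 = 0.827.

nominal=6.700 wc=[4.923,8.417] rss=0.827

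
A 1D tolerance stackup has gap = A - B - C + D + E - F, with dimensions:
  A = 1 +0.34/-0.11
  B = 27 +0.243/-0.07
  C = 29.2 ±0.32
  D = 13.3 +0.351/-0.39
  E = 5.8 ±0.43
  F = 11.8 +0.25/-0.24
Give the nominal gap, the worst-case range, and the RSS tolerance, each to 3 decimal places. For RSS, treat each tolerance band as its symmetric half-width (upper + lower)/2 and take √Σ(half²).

Stack each dimension's contribution:
  +A: nom +1.000 → Σnom=1.000; wc +0.340/-0.110 → slack +0.340/-0.110; half-tol=0.225, Σhalf²=0.050625
  -B: nom -27.000 → Σnom=-26.000; wc +0.070/-0.243 → slack +0.410/-0.353; half-tol=0.157, Σhalf²=0.075117
  -C: nom -29.200 → Σnom=-55.200; wc +0.320/-0.320 → slack +0.730/-0.673; half-tol=0.320, Σhalf²=0.177517
  +D: nom +13.300 → Σnom=-41.900; wc +0.351/-0.390 → slack +1.081/-1.063; half-tol=0.370, Σhalf²=0.314787
  +E: nom +5.800 → Σnom=-36.100; wc +0.430/-0.430 → slack +1.511/-1.493; half-tol=0.430, Σhalf²=0.499687
  -F: nom -11.800 → Σnom=-47.900; wc +0.240/-0.250 → slack +1.751/-1.743; half-tol=0.245, Σhalf²=0.559712
Nominal = -47.900. Worst-case = [-47.900 - 1.743, -47.900 + 1.751] = [-49.643, -46.149]. RSS = √0.559712 = 0.748.

nominal=-47.900 wc=[-49.643,-46.149] rss=0.748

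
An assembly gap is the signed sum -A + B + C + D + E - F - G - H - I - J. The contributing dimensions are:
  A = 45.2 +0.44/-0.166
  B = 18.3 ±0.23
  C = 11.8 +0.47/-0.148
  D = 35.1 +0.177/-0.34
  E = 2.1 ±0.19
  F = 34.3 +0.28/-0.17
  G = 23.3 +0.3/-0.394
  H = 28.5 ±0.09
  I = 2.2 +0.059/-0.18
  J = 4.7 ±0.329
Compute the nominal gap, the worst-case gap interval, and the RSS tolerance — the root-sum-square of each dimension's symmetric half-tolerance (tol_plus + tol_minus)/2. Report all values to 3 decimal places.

nominal=-70.900 wc=[-73.306,-68.504] rss=0.803

Stack each dimension's contribution:
  -A: nom -45.200 → Σnom=-45.200; wc +0.166/-0.440 → slack +0.166/-0.440; half-tol=0.303, Σhalf²=0.091809
  +B: nom +18.300 → Σnom=-26.900; wc +0.230/-0.230 → slack +0.396/-0.670; half-tol=0.230, Σhalf²=0.144709
  +C: nom +11.800 → Σnom=-15.100; wc +0.470/-0.148 → slack +0.866/-0.818; half-tol=0.309, Σhalf²=0.240190
  +D: nom +35.100 → Σnom=20.000; wc +0.177/-0.340 → slack +1.043/-1.158; half-tol=0.259, Σhalf²=0.307012
  +E: nom +2.100 → Σnom=22.100; wc +0.190/-0.190 → slack +1.233/-1.348; half-tol=0.190, Σhalf²=0.343112
  -F: nom -34.300 → Σnom=-12.200; wc +0.170/-0.280 → slack +1.403/-1.628; half-tol=0.225, Σhalf²=0.393737
  -G: nom -23.300 → Σnom=-35.500; wc +0.394/-0.300 → slack +1.797/-1.928; half-tol=0.347, Σhalf²=0.514146
  -H: nom -28.500 → Σnom=-64.000; wc +0.090/-0.090 → slack +1.887/-2.018; half-tol=0.090, Σhalf²=0.522246
  -I: nom -2.200 → Σnom=-66.200; wc +0.180/-0.059 → slack +2.067/-2.077; half-tol=0.119, Σhalf²=0.536527
  -J: nom -4.700 → Σnom=-70.900; wc +0.329/-0.329 → slack +2.396/-2.406; half-tol=0.329, Σhalf²=0.644768
Nominal = -70.900. Worst-case = [-70.900 - 2.406, -70.900 + 2.396] = [-73.306, -68.504]. RSS = √0.644768 = 0.803.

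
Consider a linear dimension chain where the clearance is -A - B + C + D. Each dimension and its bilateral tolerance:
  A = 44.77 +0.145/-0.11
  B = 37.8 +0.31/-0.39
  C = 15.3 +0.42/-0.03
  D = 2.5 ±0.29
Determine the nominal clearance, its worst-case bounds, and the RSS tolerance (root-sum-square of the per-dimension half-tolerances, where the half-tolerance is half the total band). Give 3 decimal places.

Stack each dimension's contribution:
  -A: nom -44.770 → Σnom=-44.770; wc +0.110/-0.145 → slack +0.110/-0.145; half-tol=0.128, Σhalf²=0.016256
  -B: nom -37.800 → Σnom=-82.570; wc +0.390/-0.310 → slack +0.500/-0.455; half-tol=0.350, Σhalf²=0.138756
  +C: nom +15.300 → Σnom=-67.270; wc +0.420/-0.030 → slack +0.920/-0.485; half-tol=0.225, Σhalf²=0.189381
  +D: nom +2.500 → Σnom=-64.770; wc +0.290/-0.290 → slack +1.210/-0.775; half-tol=0.290, Σhalf²=0.273481
Nominal = -64.770. Worst-case = [-64.770 - 0.775, -64.770 + 1.210] = [-65.545, -63.560]. RSS = √0.273481 = 0.523.

nominal=-64.770 wc=[-65.545,-63.560] rss=0.523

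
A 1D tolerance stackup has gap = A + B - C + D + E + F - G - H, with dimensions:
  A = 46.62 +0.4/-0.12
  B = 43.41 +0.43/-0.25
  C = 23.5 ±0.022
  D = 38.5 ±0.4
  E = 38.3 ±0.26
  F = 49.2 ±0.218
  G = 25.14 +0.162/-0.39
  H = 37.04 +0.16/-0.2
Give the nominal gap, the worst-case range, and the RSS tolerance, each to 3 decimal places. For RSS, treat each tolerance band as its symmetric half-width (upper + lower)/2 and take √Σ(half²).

Stack each dimension's contribution:
  +A: nom +46.620 → Σnom=46.620; wc +0.400/-0.120 → slack +0.400/-0.120; half-tol=0.260, Σhalf²=0.067600
  +B: nom +43.410 → Σnom=90.030; wc +0.430/-0.250 → slack +0.830/-0.370; half-tol=0.340, Σhalf²=0.183200
  -C: nom -23.500 → Σnom=66.530; wc +0.022/-0.022 → slack +0.852/-0.392; half-tol=0.022, Σhalf²=0.183684
  +D: nom +38.500 → Σnom=105.030; wc +0.400/-0.400 → slack +1.252/-0.792; half-tol=0.400, Σhalf²=0.343684
  +E: nom +38.300 → Σnom=143.330; wc +0.260/-0.260 → slack +1.512/-1.052; half-tol=0.260, Σhalf²=0.411284
  +F: nom +49.200 → Σnom=192.530; wc +0.218/-0.218 → slack +1.730/-1.270; half-tol=0.218, Σhalf²=0.458808
  -G: nom -25.140 → Σnom=167.390; wc +0.390/-0.162 → slack +2.120/-1.432; half-tol=0.276, Σhalf²=0.534984
  -H: nom -37.040 → Σnom=130.350; wc +0.200/-0.160 → slack +2.320/-1.592; half-tol=0.180, Σhalf²=0.567384
Nominal = 130.350. Worst-case = [130.350 - 1.592, 130.350 + 2.320] = [128.758, 132.670]. RSS = √0.567384 = 0.753.

nominal=130.350 wc=[128.758,132.670] rss=0.753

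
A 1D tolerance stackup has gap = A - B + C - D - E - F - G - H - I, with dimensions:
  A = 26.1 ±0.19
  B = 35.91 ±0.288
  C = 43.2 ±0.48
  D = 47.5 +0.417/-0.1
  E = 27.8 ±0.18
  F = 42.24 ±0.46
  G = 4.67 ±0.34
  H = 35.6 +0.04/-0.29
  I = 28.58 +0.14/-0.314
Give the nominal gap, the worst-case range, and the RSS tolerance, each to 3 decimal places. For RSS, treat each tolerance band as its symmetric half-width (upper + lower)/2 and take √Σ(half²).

nominal=-153.000 wc=[-155.535,-150.358] rss=0.924

Stack each dimension's contribution:
  +A: nom +26.100 → Σnom=26.100; wc +0.190/-0.190 → slack +0.190/-0.190; half-tol=0.190, Σhalf²=0.036100
  -B: nom -35.910 → Σnom=-9.810; wc +0.288/-0.288 → slack +0.478/-0.478; half-tol=0.288, Σhalf²=0.119044
  +C: nom +43.200 → Σnom=33.390; wc +0.480/-0.480 → slack +0.958/-0.958; half-tol=0.480, Σhalf²=0.349444
  -D: nom -47.500 → Σnom=-14.110; wc +0.100/-0.417 → slack +1.058/-1.375; half-tol=0.259, Σhalf²=0.416266
  -E: nom -27.800 → Σnom=-41.910; wc +0.180/-0.180 → slack +1.238/-1.555; half-tol=0.180, Σhalf²=0.448666
  -F: nom -42.240 → Σnom=-84.150; wc +0.460/-0.460 → slack +1.698/-2.015; half-tol=0.460, Σhalf²=0.660266
  -G: nom -4.670 → Σnom=-88.820; wc +0.340/-0.340 → slack +2.038/-2.355; half-tol=0.340, Σhalf²=0.775866
  -H: nom -35.600 → Σnom=-124.420; wc +0.290/-0.040 → slack +2.328/-2.395; half-tol=0.165, Σhalf²=0.803091
  -I: nom -28.580 → Σnom=-153.000; wc +0.314/-0.140 → slack +2.642/-2.535; half-tol=0.227, Σhalf²=0.854620
Nominal = -153.000. Worst-case = [-153.000 - 2.535, -153.000 + 2.642] = [-155.535, -150.358]. RSS = √0.854620 = 0.924.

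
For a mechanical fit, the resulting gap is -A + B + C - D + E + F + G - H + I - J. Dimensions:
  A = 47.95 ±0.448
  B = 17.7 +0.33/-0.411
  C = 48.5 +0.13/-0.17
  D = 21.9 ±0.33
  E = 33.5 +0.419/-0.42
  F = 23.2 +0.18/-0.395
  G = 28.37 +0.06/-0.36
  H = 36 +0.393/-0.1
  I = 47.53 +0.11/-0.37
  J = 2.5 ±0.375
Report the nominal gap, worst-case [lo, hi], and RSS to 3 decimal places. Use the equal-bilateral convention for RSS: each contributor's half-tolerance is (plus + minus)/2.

Stack each dimension's contribution:
  -A: nom -47.950 → Σnom=-47.950; wc +0.448/-0.448 → slack +0.448/-0.448; half-tol=0.448, Σhalf²=0.200704
  +B: nom +17.700 → Σnom=-30.250; wc +0.330/-0.411 → slack +0.778/-0.859; half-tol=0.370, Σhalf²=0.337974
  +C: nom +48.500 → Σnom=18.250; wc +0.130/-0.170 → slack +0.908/-1.029; half-tol=0.150, Σhalf²=0.360474
  -D: nom -21.900 → Σnom=-3.650; wc +0.330/-0.330 → slack +1.238/-1.359; half-tol=0.330, Σhalf²=0.469374
  +E: nom +33.500 → Σnom=29.850; wc +0.419/-0.420 → slack +1.657/-1.779; half-tol=0.419, Σhalf²=0.645355
  +F: nom +23.200 → Σnom=53.050; wc +0.180/-0.395 → slack +1.837/-2.174; half-tol=0.287, Σhalf²=0.728011
  +G: nom +28.370 → Σnom=81.420; wc +0.060/-0.360 → slack +1.897/-2.534; half-tol=0.210, Σhalf²=0.772111
  -H: nom -36.000 → Σnom=45.420; wc +0.100/-0.393 → slack +1.997/-2.927; half-tol=0.246, Σhalf²=0.832873
  +I: nom +47.530 → Σnom=92.950; wc +0.110/-0.370 → slack +2.107/-3.297; half-tol=0.240, Σhalf²=0.890473
  -J: nom -2.500 → Σnom=90.450; wc +0.375/-0.375 → slack +2.482/-3.672; half-tol=0.375, Σhalf²=1.031098
Nominal = 90.450. Worst-case = [90.450 - 3.672, 90.450 + 2.482] = [86.778, 92.932]. RSS = √1.031098 = 1.015.

nominal=90.450 wc=[86.778,92.932] rss=1.015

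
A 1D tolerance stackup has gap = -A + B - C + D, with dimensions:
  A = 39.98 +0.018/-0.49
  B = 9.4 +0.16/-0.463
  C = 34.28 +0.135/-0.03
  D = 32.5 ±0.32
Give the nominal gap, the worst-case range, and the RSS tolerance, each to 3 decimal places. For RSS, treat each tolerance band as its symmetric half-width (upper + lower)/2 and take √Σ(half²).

Stack each dimension's contribution:
  -A: nom -39.980 → Σnom=-39.980; wc +0.490/-0.018 → slack +0.490/-0.018; half-tol=0.254, Σhalf²=0.064516
  +B: nom +9.400 → Σnom=-30.580; wc +0.160/-0.463 → slack +0.650/-0.481; half-tol=0.311, Σhalf²=0.161548
  -C: nom -34.280 → Σnom=-64.860; wc +0.030/-0.135 → slack +0.680/-0.616; half-tol=0.083, Σhalf²=0.168355
  +D: nom +32.500 → Σnom=-32.360; wc +0.320/-0.320 → slack +1.000/-0.936; half-tol=0.320, Σhalf²=0.270755
Nominal = -32.360. Worst-case = [-32.360 - 0.936, -32.360 + 1.000] = [-33.296, -31.360]. RSS = √0.270755 = 0.520.

nominal=-32.360 wc=[-33.296,-31.360] rss=0.520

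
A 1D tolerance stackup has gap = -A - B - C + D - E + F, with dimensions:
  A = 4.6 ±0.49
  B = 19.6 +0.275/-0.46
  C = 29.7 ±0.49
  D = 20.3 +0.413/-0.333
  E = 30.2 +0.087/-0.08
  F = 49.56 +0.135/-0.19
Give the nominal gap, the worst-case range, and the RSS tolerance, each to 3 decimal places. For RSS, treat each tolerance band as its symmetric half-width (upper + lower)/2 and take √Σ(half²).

nominal=-14.240 wc=[-16.105,-12.172] rss=0.888

Stack each dimension's contribution:
  -A: nom -4.600 → Σnom=-4.600; wc +0.490/-0.490 → slack +0.490/-0.490; half-tol=0.490, Σhalf²=0.240100
  -B: nom -19.600 → Σnom=-24.200; wc +0.460/-0.275 → slack +0.950/-0.765; half-tol=0.368, Σhalf²=0.375156
  -C: nom -29.700 → Σnom=-53.900; wc +0.490/-0.490 → slack +1.440/-1.255; half-tol=0.490, Σhalf²=0.615256
  +D: nom +20.300 → Σnom=-33.600; wc +0.413/-0.333 → slack +1.853/-1.588; half-tol=0.373, Σhalf²=0.754385
  -E: nom -30.200 → Σnom=-63.800; wc +0.080/-0.087 → slack +1.933/-1.675; half-tol=0.083, Σhalf²=0.761358
  +F: nom +49.560 → Σnom=-14.240; wc +0.135/-0.190 → slack +2.068/-1.865; half-tol=0.163, Σhalf²=0.787764
Nominal = -14.240. Worst-case = [-14.240 - 1.865, -14.240 + 2.068] = [-16.105, -12.172]. RSS = √0.787764 = 0.888.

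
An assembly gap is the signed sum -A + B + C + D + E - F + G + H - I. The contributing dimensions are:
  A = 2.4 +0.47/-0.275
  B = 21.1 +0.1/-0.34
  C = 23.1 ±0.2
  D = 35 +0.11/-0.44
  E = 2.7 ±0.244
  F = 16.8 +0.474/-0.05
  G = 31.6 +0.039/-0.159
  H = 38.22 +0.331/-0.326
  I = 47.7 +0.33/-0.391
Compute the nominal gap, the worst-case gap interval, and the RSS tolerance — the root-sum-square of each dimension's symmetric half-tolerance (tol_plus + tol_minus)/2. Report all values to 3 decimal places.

nominal=84.820 wc=[81.837,86.560] rss=0.824

Stack each dimension's contribution:
  -A: nom -2.400 → Σnom=-2.400; wc +0.275/-0.470 → slack +0.275/-0.470; half-tol=0.372, Σhalf²=0.138756
  +B: nom +21.100 → Σnom=18.700; wc +0.100/-0.340 → slack +0.375/-0.810; half-tol=0.220, Σhalf²=0.187156
  +C: nom +23.100 → Σnom=41.800; wc +0.200/-0.200 → slack +0.575/-1.010; half-tol=0.200, Σhalf²=0.227156
  +D: nom +35.000 → Σnom=76.800; wc +0.110/-0.440 → slack +0.685/-1.450; half-tol=0.275, Σhalf²=0.302781
  +E: nom +2.700 → Σnom=79.500; wc +0.244/-0.244 → slack +0.929/-1.694; half-tol=0.244, Σhalf²=0.362317
  -F: nom -16.800 → Σnom=62.700; wc +0.050/-0.474 → slack +0.979/-2.168; half-tol=0.262, Σhalf²=0.430961
  +G: nom +31.600 → Σnom=94.300; wc +0.039/-0.159 → slack +1.018/-2.327; half-tol=0.099, Σhalf²=0.440762
  +H: nom +38.220 → Σnom=132.520; wc +0.331/-0.326 → slack +1.349/-2.653; half-tol=0.329, Σhalf²=0.548675
  -I: nom -47.700 → Σnom=84.820; wc +0.391/-0.330 → slack +1.740/-2.983; half-tol=0.361, Σhalf²=0.678635
Nominal = 84.820. Worst-case = [84.820 - 2.983, 84.820 + 1.740] = [81.837, 86.560]. RSS = √0.678635 = 0.824.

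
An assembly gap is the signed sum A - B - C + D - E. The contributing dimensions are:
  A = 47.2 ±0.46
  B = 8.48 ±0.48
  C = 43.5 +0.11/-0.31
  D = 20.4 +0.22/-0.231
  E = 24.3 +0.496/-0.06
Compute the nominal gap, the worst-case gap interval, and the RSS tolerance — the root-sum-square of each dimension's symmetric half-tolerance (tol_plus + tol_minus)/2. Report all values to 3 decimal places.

Stack each dimension's contribution:
  +A: nom +47.200 → Σnom=47.200; wc +0.460/-0.460 → slack +0.460/-0.460; half-tol=0.460, Σhalf²=0.211600
  -B: nom -8.480 → Σnom=38.720; wc +0.480/-0.480 → slack +0.940/-0.940; half-tol=0.480, Σhalf²=0.442000
  -C: nom -43.500 → Σnom=-4.780; wc +0.310/-0.110 → slack +1.250/-1.050; half-tol=0.210, Σhalf²=0.486100
  +D: nom +20.400 → Σnom=15.620; wc +0.220/-0.231 → slack +1.470/-1.281; half-tol=0.226, Σhalf²=0.536950
  -E: nom -24.300 → Σnom=-8.680; wc +0.060/-0.496 → slack +1.530/-1.777; half-tol=0.278, Σhalf²=0.614234
Nominal = -8.680. Worst-case = [-8.680 - 1.777, -8.680 + 1.530] = [-10.457, -7.150]. RSS = √0.614234 = 0.784.

nominal=-8.680 wc=[-10.457,-7.150] rss=0.784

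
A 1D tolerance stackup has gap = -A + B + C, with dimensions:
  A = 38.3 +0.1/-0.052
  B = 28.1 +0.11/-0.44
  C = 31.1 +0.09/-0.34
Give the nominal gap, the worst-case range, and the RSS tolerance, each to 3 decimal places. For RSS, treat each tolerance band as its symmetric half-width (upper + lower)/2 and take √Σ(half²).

Stack each dimension's contribution:
  -A: nom -38.300 → Σnom=-38.300; wc +0.052/-0.100 → slack +0.052/-0.100; half-tol=0.076, Σhalf²=0.005776
  +B: nom +28.100 → Σnom=-10.200; wc +0.110/-0.440 → slack +0.162/-0.540; half-tol=0.275, Σhalf²=0.081401
  +C: nom +31.100 → Σnom=20.900; wc +0.090/-0.340 → slack +0.252/-0.880; half-tol=0.215, Σhalf²=0.127626
Nominal = 20.900. Worst-case = [20.900 - 0.880, 20.900 + 0.252] = [20.020, 21.152]. RSS = √0.127626 = 0.357.

nominal=20.900 wc=[20.020,21.152] rss=0.357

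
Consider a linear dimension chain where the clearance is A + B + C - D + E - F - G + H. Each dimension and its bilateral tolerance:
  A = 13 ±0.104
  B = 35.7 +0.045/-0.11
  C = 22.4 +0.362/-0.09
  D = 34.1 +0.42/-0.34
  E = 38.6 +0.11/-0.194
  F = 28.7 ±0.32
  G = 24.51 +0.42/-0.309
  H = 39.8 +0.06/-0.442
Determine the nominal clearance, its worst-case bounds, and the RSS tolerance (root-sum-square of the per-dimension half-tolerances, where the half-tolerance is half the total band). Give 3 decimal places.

nominal=62.190 wc=[60.090,63.840] rss=0.731

Stack each dimension's contribution:
  +A: nom +13.000 → Σnom=13.000; wc +0.104/-0.104 → slack +0.104/-0.104; half-tol=0.104, Σhalf²=0.010816
  +B: nom +35.700 → Σnom=48.700; wc +0.045/-0.110 → slack +0.149/-0.214; half-tol=0.077, Σhalf²=0.016822
  +C: nom +22.400 → Σnom=71.100; wc +0.362/-0.090 → slack +0.511/-0.304; half-tol=0.226, Σhalf²=0.067898
  -D: nom -34.100 → Σnom=37.000; wc +0.340/-0.420 → slack +0.851/-0.724; half-tol=0.380, Σhalf²=0.212298
  +E: nom +38.600 → Σnom=75.600; wc +0.110/-0.194 → slack +0.961/-0.918; half-tol=0.152, Σhalf²=0.235402
  -F: nom -28.700 → Σnom=46.900; wc +0.320/-0.320 → slack +1.281/-1.238; half-tol=0.320, Σhalf²=0.337802
  -G: nom -24.510 → Σnom=22.390; wc +0.309/-0.420 → slack +1.590/-1.658; half-tol=0.364, Σhalf²=0.470662
  +H: nom +39.800 → Σnom=62.190; wc +0.060/-0.442 → slack +1.650/-2.100; half-tol=0.251, Σhalf²=0.533663
Nominal = 62.190. Worst-case = [62.190 - 2.100, 62.190 + 1.650] = [60.090, 63.840]. RSS = √0.533663 = 0.731.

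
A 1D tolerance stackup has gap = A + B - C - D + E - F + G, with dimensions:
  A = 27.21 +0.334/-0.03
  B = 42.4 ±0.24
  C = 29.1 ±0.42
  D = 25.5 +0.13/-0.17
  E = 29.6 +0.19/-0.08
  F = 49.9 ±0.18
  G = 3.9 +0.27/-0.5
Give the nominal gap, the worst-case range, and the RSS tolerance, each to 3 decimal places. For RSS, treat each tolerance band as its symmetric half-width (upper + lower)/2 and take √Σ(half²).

Stack each dimension's contribution:
  +A: nom +27.210 → Σnom=27.210; wc +0.334/-0.030 → slack +0.334/-0.030; half-tol=0.182, Σhalf²=0.033124
  +B: nom +42.400 → Σnom=69.610; wc +0.240/-0.240 → slack +0.574/-0.270; half-tol=0.240, Σhalf²=0.090724
  -C: nom -29.100 → Σnom=40.510; wc +0.420/-0.420 → slack +0.994/-0.690; half-tol=0.420, Σhalf²=0.267124
  -D: nom -25.500 → Σnom=15.010; wc +0.170/-0.130 → slack +1.164/-0.820; half-tol=0.150, Σhalf²=0.289624
  +E: nom +29.600 → Σnom=44.610; wc +0.190/-0.080 → slack +1.354/-0.900; half-tol=0.135, Σhalf²=0.307849
  -F: nom -49.900 → Σnom=-5.290; wc +0.180/-0.180 → slack +1.534/-1.080; half-tol=0.180, Σhalf²=0.340249
  +G: nom +3.900 → Σnom=-1.390; wc +0.270/-0.500 → slack +1.804/-1.580; half-tol=0.385, Σhalf²=0.488474
Nominal = -1.390. Worst-case = [-1.390 - 1.580, -1.390 + 1.804] = [-2.970, 0.414]. RSS = √0.488474 = 0.699.

nominal=-1.390 wc=[-2.970,0.414] rss=0.699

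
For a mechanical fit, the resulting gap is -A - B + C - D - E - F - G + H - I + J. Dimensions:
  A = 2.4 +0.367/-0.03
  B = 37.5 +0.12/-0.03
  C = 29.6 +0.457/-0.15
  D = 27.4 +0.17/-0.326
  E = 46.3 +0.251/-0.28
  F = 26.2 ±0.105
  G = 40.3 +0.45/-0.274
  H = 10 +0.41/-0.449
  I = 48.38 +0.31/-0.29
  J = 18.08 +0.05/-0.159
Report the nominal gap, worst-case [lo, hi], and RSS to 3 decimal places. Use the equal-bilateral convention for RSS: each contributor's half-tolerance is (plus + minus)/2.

nominal=-170.800 wc=[-173.331,-168.548] rss=0.835

Stack each dimension's contribution:
  -A: nom -2.400 → Σnom=-2.400; wc +0.030/-0.367 → slack +0.030/-0.367; half-tol=0.199, Σhalf²=0.039402
  -B: nom -37.500 → Σnom=-39.900; wc +0.030/-0.120 → slack +0.060/-0.487; half-tol=0.075, Σhalf²=0.045027
  +C: nom +29.600 → Σnom=-10.300; wc +0.457/-0.150 → slack +0.517/-0.637; half-tol=0.303, Σhalf²=0.137139
  -D: nom -27.400 → Σnom=-37.700; wc +0.326/-0.170 → slack +0.843/-0.807; half-tol=0.248, Σhalf²=0.198644
  -E: nom -46.300 → Σnom=-84.000; wc +0.280/-0.251 → slack +1.123/-1.058; half-tol=0.266, Σhalf²=0.269134
  -F: nom -26.200 → Σnom=-110.200; wc +0.105/-0.105 → slack +1.228/-1.163; half-tol=0.105, Σhalf²=0.280159
  -G: nom -40.300 → Σnom=-150.500; wc +0.274/-0.450 → slack +1.502/-1.613; half-tol=0.362, Σhalf²=0.411203
  +H: nom +10.000 → Σnom=-140.500; wc +0.410/-0.449 → slack +1.912/-2.062; half-tol=0.429, Σhalf²=0.595673
  -I: nom -48.380 → Σnom=-188.880; wc +0.290/-0.310 → slack +2.202/-2.372; half-tol=0.300, Σhalf²=0.685673
  +J: nom +18.080 → Σnom=-170.800; wc +0.050/-0.159 → slack +2.252/-2.531; half-tol=0.105, Σhalf²=0.696593
Nominal = -170.800. Worst-case = [-170.800 - 2.531, -170.800 + 2.252] = [-173.331, -168.548]. RSS = √0.696593 = 0.835.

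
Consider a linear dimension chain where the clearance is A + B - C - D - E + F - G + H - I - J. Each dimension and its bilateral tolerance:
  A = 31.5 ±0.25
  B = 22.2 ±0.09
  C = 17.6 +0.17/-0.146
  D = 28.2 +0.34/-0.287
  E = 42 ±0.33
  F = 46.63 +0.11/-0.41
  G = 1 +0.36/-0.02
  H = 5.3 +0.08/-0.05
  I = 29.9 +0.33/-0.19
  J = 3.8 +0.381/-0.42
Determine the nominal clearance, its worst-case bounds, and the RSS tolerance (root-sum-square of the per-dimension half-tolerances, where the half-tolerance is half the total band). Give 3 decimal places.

Stack each dimension's contribution:
  +A: nom +31.500 → Σnom=31.500; wc +0.250/-0.250 → slack +0.250/-0.250; half-tol=0.250, Σhalf²=0.062500
  +B: nom +22.200 → Σnom=53.700; wc +0.090/-0.090 → slack +0.340/-0.340; half-tol=0.090, Σhalf²=0.070600
  -C: nom -17.600 → Σnom=36.100; wc +0.146/-0.170 → slack +0.486/-0.510; half-tol=0.158, Σhalf²=0.095564
  -D: nom -28.200 → Σnom=7.900; wc +0.287/-0.340 → slack +0.773/-0.850; half-tol=0.314, Σhalf²=0.193846
  -E: nom -42.000 → Σnom=-34.100; wc +0.330/-0.330 → slack +1.103/-1.180; half-tol=0.330, Σhalf²=0.302746
  +F: nom +46.630 → Σnom=12.530; wc +0.110/-0.410 → slack +1.213/-1.590; half-tol=0.260, Σhalf²=0.370346
  -G: nom -1.000 → Σnom=11.530; wc +0.020/-0.360 → slack +1.233/-1.950; half-tol=0.190, Σhalf²=0.406446
  +H: nom +5.300 → Σnom=16.830; wc +0.080/-0.050 → slack +1.313/-2.000; half-tol=0.065, Σhalf²=0.410671
  -I: nom -29.900 → Σnom=-13.070; wc +0.190/-0.330 → slack +1.503/-2.330; half-tol=0.260, Σhalf²=0.478271
  -J: nom -3.800 → Σnom=-16.870; wc +0.420/-0.381 → slack +1.923/-2.711; half-tol=0.400, Σhalf²=0.638671
Nominal = -16.870. Worst-case = [-16.870 - 2.711, -16.870 + 1.923] = [-19.581, -14.947]. RSS = √0.638671 = 0.799.

nominal=-16.870 wc=[-19.581,-14.947] rss=0.799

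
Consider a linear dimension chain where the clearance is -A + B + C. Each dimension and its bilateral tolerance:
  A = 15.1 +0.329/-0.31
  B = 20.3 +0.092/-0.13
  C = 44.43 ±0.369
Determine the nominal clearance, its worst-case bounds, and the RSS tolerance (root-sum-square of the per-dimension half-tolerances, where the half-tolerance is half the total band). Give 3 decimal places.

Stack each dimension's contribution:
  -A: nom -15.100 → Σnom=-15.100; wc +0.310/-0.329 → slack +0.310/-0.329; half-tol=0.320, Σhalf²=0.102080
  +B: nom +20.300 → Σnom=5.200; wc +0.092/-0.130 → slack +0.402/-0.459; half-tol=0.111, Σhalf²=0.114401
  +C: nom +44.430 → Σnom=49.630; wc +0.369/-0.369 → slack +0.771/-0.828; half-tol=0.369, Σhalf²=0.250562
Nominal = 49.630. Worst-case = [49.630 - 0.828, 49.630 + 0.771] = [48.802, 50.401]. RSS = √0.250562 = 0.501.

nominal=49.630 wc=[48.802,50.401] rss=0.501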